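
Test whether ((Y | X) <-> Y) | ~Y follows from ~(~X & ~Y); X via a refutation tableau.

Initial set: {T ~(~X & ~Y); T X; F (((Y | X) <-> Y) | ~Y)}.
F (((Y | X) <-> Y) | ~Y): α-rule — add F ((Y | X) <-> Y), F ~Y.
T ~(~X & ~Y): β-rule — branch into F ~X  //  F ~Y.
  branch 1 (add F ~X):
    F ((Y | X) <-> Y): β-rule — branch into T (Y | X), F Y  //  F (Y | X), T Y.
      branch 1.1 (add T (Y | X), F Y):
        × closes — contains both Y and ~Y.
      branch 1.2 (add F (Y | X), T Y):
        F (Y | X): α-rule — add F Y, F X.
        × closes — contains both Y and ~Y.
  branch 2 (add F ~Y):
    F ((Y | X) <-> Y): β-rule — branch into T (Y | X), F Y  //  F (Y | X), T Y.
      branch 2.1 (add T (Y | X), F Y):
        × closes — contains both Y and ~Y.
      branch 2.2 (add F (Y | X), T Y):
        F (Y | X): α-rule — add F Y, F X.
        × closes — contains both Y and ~Y.
All 4 branches close.
Every branch closed, so the premises entail the conclusion.

Yes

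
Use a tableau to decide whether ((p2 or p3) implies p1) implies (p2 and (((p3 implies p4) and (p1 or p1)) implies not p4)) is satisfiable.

Satisfiable

Initial set: {(((p2 or p3) implies p1) implies (p2 and (((p3 implies p4) and (p1 or p1)) implies not p4)))}.
(((p2 or p3) implies p1) implies (p2 and (((p3 implies p4) and (p1 or p1)) implies not p4))): β-rule — branch into not ((p2 or p3) implies p1)  //  (p2 and (((p3 implies p4) and (p1 or p1)) implies not p4)).
  branch 1 (add not ((p2 or p3) implies p1)):
    not ((p2 or p3) implies p1): α-rule — add (p2 or p3), not p1.
    (p2 or p3): β-rule — branch into p2  //  p3.
      branch 1.1 (add p2):
        ○ open, literals {p1=false, p2=true}.
      branch 1.2 (add p3):
        ○ open, literals {p1=false, p3=true}.
  branch 2 (add (p2 and (((p3 implies p4) and (p1 or p1)) implies not p4))):
    (p2 and (((p3 implies p4) and (p1 or p1)) implies not p4)): α-rule — add p2, (((p3 implies p4) and (p1 or p1)) implies not p4).
    (((p3 implies p4) and (p1 or p1)) implies not p4): β-rule — branch into not ((p3 implies p4) and (p1 or p1))  //  not p4.
      branch 2.1 (add not ((p3 implies p4) and (p1 or p1))):
        not ((p3 implies p4) and (p1 or p1)): β-rule — branch into not (p3 implies p4)  //  not (p1 or p1).
          branch 2.1.1 (add not (p3 implies p4)):
            not (p3 implies p4): α-rule — add p3, not p4.
            ○ open, literals {p2=true, p3=true, p4=false}.
          branch 2.1.2 (add not (p1 or p1)):
            not (p1 or p1): α-rule — add not p1, not p1.
            ○ open, literals {p1=false, p2=true}.
      branch 2.2 (add not p4):
        ○ open, literals {p2=true, p4=false}.
0 branches closed, 5 open.
An open branch gives a satisfying assignment: p1=false, p2=true.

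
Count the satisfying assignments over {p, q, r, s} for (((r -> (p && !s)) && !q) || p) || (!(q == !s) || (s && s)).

Initial set: {((((r -> (p && !s)) && !q) || p) || (!(q == !s) || (s && s)))}.
((((r -> (p && !s)) && !q) || p) || (!(q == !s) || (s && s))): β-rule — branch into (((r -> (p && !s)) && !q) || p)  //  (!(q == !s) || (s && s)).
  branch 1 (add (((r -> (p && !s)) && !q) || p)):
    (((r -> (p && !s)) && !q) || p): β-rule — branch into ((r -> (p && !s)) && !q)  //  p.
      branch 1.1 (add ((r -> (p && !s)) && !q)):
        ((r -> (p && !s)) && !q): α-rule — add (r -> (p && !s)), !q.
        (r -> (p && !s)): β-rule — branch into !r  //  (p && !s).
          branch 1.1.1 (add !r):
            ○ open, literals {q=0, r=0}.
          branch 1.1.2 (add (p && !s)):
            (p && !s): α-rule — add p, !s.
            ○ open, literals {p=1, q=0, s=0}.
      branch 1.2 (add p):
        ○ open, literals {p=1}.
  branch 2 (add (!(q == !s) || (s && s))):
    (!(q == !s) || (s && s)): β-rule — branch into !(q == !s)  //  (s && s).
      branch 2.1 (add !(q == !s)):
        !(q == !s): β-rule — branch into q, !!s  //  !q, !s.
          branch 2.1.1 (add q, !!s):
            ○ open, literals {q=1, s=1}.
          branch 2.1.2 (add !q, !s):
            ○ open, literals {q=0, s=0}.
      branch 2.2 (add (s && s)):
        (s && s): α-rule — add s, s.
        ○ open, literals {s=1}.
0 branches closed, 6 open.
Each open branch fixes some atoms; the unmentioned ones are free. Counting distinct full assignments: branch {q=0, r=0} (p, s) contributes 4 new; branch {p=1, q=0, s=0} (r) contributes 1 new; branch {p=1} (q, r, s) contributes 5 new; branch {q=1, s=1} (p, r) contributes 2 new; branch {q=0, s=0} (p, r) contributes 1 new; branch {s=1} (p, q, r) contributes 1 new. Total: 14.

14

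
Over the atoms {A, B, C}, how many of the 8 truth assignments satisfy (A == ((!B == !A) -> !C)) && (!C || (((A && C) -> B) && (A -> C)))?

Initial set: {((A == ((!B == !A) -> !C)) && (!C || (((A && C) -> B) && (A -> C))))}.
((A == ((!B == !A) -> !C)) && (!C || (((A && C) -> B) && (A -> C)))): α-rule — add (A == ((!B == !A) -> !C)), (!C || (((A && C) -> B) && (A -> C))).
(A == ((!B == !A) -> !C)): β-rule — branch into A, ((!B == !A) -> !C)  //  !A, !((!B == !A) -> !C).
  branch 1 (add A, ((!B == !A) -> !C)):
    (!C || (((A && C) -> B) && (A -> C))): β-rule — branch into !C  //  (((A && C) -> B) && (A -> C)).
      branch 1.1 (add !C):
        ((!B == !A) -> !C): β-rule — branch into !(!B == !A)  //  !C.
          branch 1.1.1 (add !(!B == !A)):
            !(!B == !A): β-rule — branch into !B, !!A  //  !!B, !A.
              branch 1.1.1.1 (add !B, !!A):
                ○ open, literals {A=true, B=false, C=false}.
              branch 1.1.1.2 (add !!B, !A):
                × closes — contains both A and !A.
          branch 1.1.2 (add !C):
            ○ open, literals {A=true, C=false}.
      branch 1.2 (add (((A && C) -> B) && (A -> C))):
        (((A && C) -> B) && (A -> C)): α-rule — add ((A && C) -> B), (A -> C).
        ((!B == !A) -> !C): β-rule — branch into !(!B == !A)  //  !C.
          branch 1.2.1 (add !(!B == !A)):
            ((A && C) -> B): β-rule — branch into !(A && C)  //  B.
              branch 1.2.1.1 (add !(A && C)):
                (A -> C): β-rule — branch into !A  //  C.
                  branch 1.2.1.1.1 (add !A):
                    × closes — contains both A and !A.
                  branch 1.2.1.1.2 (add C):
                    !(!B == !A): β-rule — branch into !B, !!A  //  !!B, !A.
                      branch 1.2.1.1.2.1 (add !B, !!A):
                        !(A && C): β-rule — branch into !A  //  !C.
                          branch 1.2.1.1.2.1.1 (add !A):
                            × closes — contains both A and !A.
                          branch 1.2.1.1.2.1.2 (add !C):
                            × closes — contains both C and !C.
                      branch 1.2.1.1.2.2 (add !!B, !A):
                        × closes — contains both A and !A.
              branch 1.2.1.2 (add B):
                (A -> C): β-rule — branch into !A  //  C.
                  branch 1.2.1.2.1 (add !A):
                    × closes — contains both A and !A.
                  branch 1.2.1.2.2 (add C):
                    !(!B == !A): β-rule — branch into !B, !!A  //  !!B, !A.
                      branch 1.2.1.2.2.1 (add !B, !!A):
                        × closes — contains both B and !B.
                      branch 1.2.1.2.2.2 (add !!B, !A):
                        × closes — contains both A and !A.
          branch 1.2.2 (add !C):
            ((A && C) -> B): β-rule — branch into !(A && C)  //  B.
              branch 1.2.2.1 (add !(A && C)):
                (A -> C): β-rule — branch into !A  //  C.
                  branch 1.2.2.1.1 (add !A):
                    × closes — contains both A and !A.
                  branch 1.2.2.1.2 (add C):
                    × closes — contains both C and !C.
              branch 1.2.2.2 (add B):
                (A -> C): β-rule — branch into !A  //  C.
                  branch 1.2.2.2.1 (add !A):
                    × closes — contains both A and !A.
                  branch 1.2.2.2.2 (add C):
                    × closes — contains both C and !C.
  branch 2 (add !A, !((!B == !A) -> !C)):
    !((!B == !A) -> !C): α-rule — add (!B == !A), !!C.
    (!C || (((A && C) -> B) && (A -> C))): β-rule — branch into !C  //  (((A && C) -> B) && (A -> C)).
      branch 2.1 (add !C):
        × closes — contains both C and !C.
      branch 2.2 (add (((A && C) -> B) && (A -> C))):
        (((A && C) -> B) && (A -> C)): α-rule — add ((A && C) -> B), (A -> C).
        (!B == !A): β-rule — branch into !B, !A  //  !!B, !!A.
          branch 2.2.1 (add !B, !A):
            ((A && C) -> B): β-rule — branch into !(A && C)  //  B.
              branch 2.2.1.1 (add !(A && C)):
                (A -> C): β-rule — branch into !A  //  C.
                  branch 2.2.1.1.1 (add !A):
                    !(A && C): β-rule — branch into !A  //  !C.
                      branch 2.2.1.1.1.1 (add !A):
                        ○ open, literals {A=false, B=false, C=true}.
                      branch 2.2.1.1.1.2 (add !C):
                        × closes — contains both C and !C.
                  branch 2.2.1.1.2 (add C):
                    !(A && C): β-rule — branch into !A  //  !C.
                      branch 2.2.1.1.2.1 (add !A):
                        ○ open, literals {A=false, B=false, C=true}.
                      branch 2.2.1.1.2.2 (add !C):
                        × closes — contains both C and !C.
              branch 2.2.1.2 (add B):
                × closes — contains both B and !B.
          branch 2.2.2 (add !!B, !!A):
            × closes — contains both A and !A.
17 branches closed, 4 open.
Each open branch fixes some atoms; the unmentioned ones are free. Counting distinct full assignments: branch {A=true, B=false, C=false} (none free) contributes 1 new; branch {A=true, C=false} (B) contributes 1 new; branch {A=false, B=false, C=true} (none free) contributes 1 new; branch {A=false, B=false, C=true} (none free) contributes 0 new. Total: 3.

3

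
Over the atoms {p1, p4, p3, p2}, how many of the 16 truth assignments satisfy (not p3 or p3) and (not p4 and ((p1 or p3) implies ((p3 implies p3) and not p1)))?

Initial set: {((not p3 or p3) and (not p4 and ((p1 or p3) implies ((p3 implies p3) and not p1))))}.
((not p3 or p3) and (not p4 and ((p1 or p3) implies ((p3 implies p3) and not p1)))): α-rule — add (not p3 or p3), (not p4 and ((p1 or p3) implies ((p3 implies p3) and not p1))).
(not p4 and ((p1 or p3) implies ((p3 implies p3) and not p1))): α-rule — add not p4, ((p1 or p3) implies ((p3 implies p3) and not p1)).
(not p3 or p3): β-rule — branch into not p3  //  p3.
  branch 1 (add not p3):
    ((p1 or p3) implies ((p3 implies p3) and not p1)): β-rule — branch into not (p1 or p3)  //  ((p3 implies p3) and not p1).
      branch 1.1 (add not (p1 or p3)):
        not (p1 or p3): α-rule — add not p1, not p3.
        ○ open, literals {p1=F, p3=F, p4=F}.
      branch 1.2 (add ((p3 implies p3) and not p1)):
        ((p3 implies p3) and not p1): α-rule — add (p3 implies p3), not p1.
        (p3 implies p3): β-rule — branch into not p3  //  p3.
          branch 1.2.1 (add not p3):
            ○ open, literals {p1=F, p3=F, p4=F}.
          branch 1.2.2 (add p3):
            × closes — contains both p3 and not p3.
  branch 2 (add p3):
    ((p1 or p3) implies ((p3 implies p3) and not p1)): β-rule — branch into not (p1 or p3)  //  ((p3 implies p3) and not p1).
      branch 2.1 (add not (p1 or p3)):
        not (p1 or p3): α-rule — add not p1, not p3.
        × closes — contains both p3 and not p3.
      branch 2.2 (add ((p3 implies p3) and not p1)):
        ((p3 implies p3) and not p1): α-rule — add (p3 implies p3), not p1.
        (p3 implies p3): β-rule — branch into not p3  //  p3.
          branch 2.2.1 (add not p3):
            × closes — contains both p3 and not p3.
          branch 2.2.2 (add p3):
            ○ open, literals {p1=F, p3=T, p4=F}.
3 branches closed, 3 open.
Each open branch fixes some atoms; the unmentioned ones are free. Counting distinct full assignments: branch {p1=F, p3=F, p4=F} (p2) contributes 2 new; branch {p1=F, p3=F, p4=F} (p2) contributes 0 new; branch {p1=F, p3=T, p4=F} (p2) contributes 2 new. Total: 4.

4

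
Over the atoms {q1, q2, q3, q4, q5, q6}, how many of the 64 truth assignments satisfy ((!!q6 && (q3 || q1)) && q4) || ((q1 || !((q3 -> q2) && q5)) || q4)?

58

Initial set: {T (((!!q6 && (q3 || q1)) && q4) || ((q1 || !((q3 -> q2) && q5)) || q4))}.
T (((!!q6 && (q3 || q1)) && q4) || ((q1 || !((q3 -> q2) && q5)) || q4)): β-rule — branch into T ((!!q6 && (q3 || q1)) && q4)  //  T ((q1 || !((q3 -> q2) && q5)) || q4).
  branch 1 (add T ((!!q6 && (q3 || q1)) && q4)):
    T ((!!q6 && (q3 || q1)) && q4): α-rule — add T (!!q6 && (q3 || q1)), T q4.
    T (!!q6 && (q3 || q1)): α-rule — add T !!q6, T (q3 || q1).
    T !!q6: drop double negation, giving T q6.
    T (q3 || q1): β-rule — branch into T q3  //  T q1.
      branch 1.1 (add T q3):
        ○ open, literals {q3=1, q4=1, q6=1}.
      branch 1.2 (add T q1):
        ○ open, literals {q1=1, q4=1, q6=1}.
  branch 2 (add T ((q1 || !((q3 -> q2) && q5)) || q4)):
    T ((q1 || !((q3 -> q2) && q5)) || q4): β-rule — branch into T (q1 || !((q3 -> q2) && q5))  //  T q4.
      branch 2.1 (add T (q1 || !((q3 -> q2) && q5))):
        T (q1 || !((q3 -> q2) && q5)): β-rule — branch into T q1  //  T !((q3 -> q2) && q5).
          branch 2.1.1 (add T q1):
            ○ open, literals {q1=1}.
          branch 2.1.2 (add T !((q3 -> q2) && q5)):
            T !((q3 -> q2) && q5): β-rule — branch into F (q3 -> q2)  //  F q5.
              branch 2.1.2.1 (add F (q3 -> q2)):
                F (q3 -> q2): α-rule — add T q3, F q2.
                ○ open, literals {q2=0, q3=1}.
              branch 2.1.2.2 (add F q5):
                ○ open, literals {q5=0}.
      branch 2.2 (add T q4):
        ○ open, literals {q4=1}.
0 branches closed, 6 open.
Each open branch fixes some atoms; the unmentioned ones are free. Counting distinct full assignments: branch {q3=1, q4=1, q6=1} (q1, q2, q5) contributes 8 new; branch {q1=1, q4=1, q6=1} (q2, q3, q5) contributes 4 new; branch {q1=1} (q2, q3, q4, q5, q6) contributes 24 new; branch {q2=0, q3=1} (q1, q4, q5, q6) contributes 6 new; branch {q5=0} (q1, q2, q3, q4, q6) contributes 11 new; branch {q4=1} (q1, q2, q3, q5, q6) contributes 5 new. Total: 58.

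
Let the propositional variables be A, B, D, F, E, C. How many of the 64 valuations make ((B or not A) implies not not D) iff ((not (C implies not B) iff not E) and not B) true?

32

Initial set: {T (((B or not A) implies not not D) iff ((not (C implies not B) iff not E) and not B))}.
T (((B or not A) implies not not D) iff ((not (C implies not B) iff not E) and not B)): β-rule — branch into T ((B or not A) implies not not D), T ((not (C implies not B) iff not E) and not B)  //  F ((B or not A) implies not not D), F ((not (C implies not B) iff not E) and not B).
  branch 1 (add T ((B or not A) implies not not D), T ((not (C implies not B) iff not E) and not B)):
    T ((not (C implies not B) iff not E) and not B): α-rule — add T (not (C implies not B) iff not E), T not B.
    T ((B or not A) implies not not D): β-rule — branch into F (B or not A)  //  T not not D.
      branch 1.1 (add F (B or not A)):
        F (B or not A): α-rule — add F B, F not A.
        T (not (C implies not B) iff not E): β-rule — branch into T not (C implies not B), T not E  //  F not (C implies not B), F not E.
          branch 1.1.1 (add T not (C implies not B), T not E):
            T not (C implies not B): α-rule — add T C, F not B.
            × closes — contains both B and not B.
          branch 1.1.2 (add F not (C implies not B), F not E):
            F not (C implies not B): β-rule — branch into F C  //  T not B.
              branch 1.1.2.1 (add F C):
                ○ open, literals {A=true, B=false, C=false, E=true}.
              branch 1.1.2.2 (add T not B):
                ○ open, literals {A=true, B=false, E=true}.
      branch 1.2 (add T not not D):
        T not not D: drop double negation, giving T D.
        T (not (C implies not B) iff not E): β-rule — branch into T not (C implies not B), T not E  //  F not (C implies not B), F not E.
          branch 1.2.1 (add T not (C implies not B), T not E):
            T not (C implies not B): α-rule — add T C, F not B.
            × closes — contains both B and not B.
          branch 1.2.2 (add F not (C implies not B), F not E):
            F not (C implies not B): β-rule — branch into F C  //  T not B.
              branch 1.2.2.1 (add F C):
                ○ open, literals {B=false, C=false, D=true, E=true}.
              branch 1.2.2.2 (add T not B):
                ○ open, literals {B=false, D=true, E=true}.
  branch 2 (add F ((B or not A) implies not not D), F ((not (C implies not B) iff not E) and not B)):
    F ((B or not A) implies not not D): α-rule — add T (B or not A), F not not D.
    F not not D: drop double negation, giving F D.
    F ((not (C implies not B) iff not E) and not B): β-rule — branch into F (not (C implies not B) iff not E)  //  F not B.
      branch 2.1 (add F (not (C implies not B) iff not E)):
        T (B or not A): β-rule — branch into T B  //  T not A.
          branch 2.1.1 (add T B):
            F (not (C implies not B) iff not E): β-rule — branch into T not (C implies not B), F not E  //  F not (C implies not B), T not E.
              branch 2.1.1.1 (add T not (C implies not B), F not E):
                T not (C implies not B): α-rule — add T C, F not B.
                ○ open, literals {B=true, C=true, D=false, E=true}.
              branch 2.1.1.2 (add F not (C implies not B), T not E):
                F not (C implies not B): β-rule — branch into F C  //  T not B.
                  branch 2.1.1.2.1 (add F C):
                    ○ open, literals {B=true, C=false, D=false, E=false}.
                  branch 2.1.1.2.2 (add T not B):
                    × closes — contains both B and not B.
          branch 2.1.2 (add T not A):
            F (not (C implies not B) iff not E): β-rule — branch into T not (C implies not B), F not E  //  F not (C implies not B), T not E.
              branch 2.1.2.1 (add T not (C implies not B), F not E):
                T not (C implies not B): α-rule — add T C, F not B.
                ○ open, literals {A=false, B=true, C=true, D=false, E=true}.
              branch 2.1.2.2 (add F not (C implies not B), T not E):
                F not (C implies not B): β-rule — branch into F C  //  T not B.
                  branch 2.1.2.2.1 (add F C):
                    ○ open, literals {A=false, C=false, D=false, E=false}.
                  branch 2.1.2.2.2 (add T not B):
                    ○ open, literals {A=false, B=false, D=false, E=false}.
      branch 2.2 (add F not B):
        T (B or not A): β-rule — branch into T B  //  T not A.
          branch 2.2.1 (add T B):
            ○ open, literals {B=true, D=false}.
          branch 2.2.2 (add T not A):
            ○ open, literals {A=false, B=true, D=false}.
3 branches closed, 11 open.
Each open branch fixes some atoms; the unmentioned ones are free. Counting distinct full assignments: branch {A=true, B=false, C=false, E=true} (D, F) contributes 4 new; branch {A=true, B=false, E=true} (D, F, C) contributes 4 new; branch {B=false, C=false, D=true, E=true} (A, F) contributes 2 new; branch {B=false, D=true, E=true} (A, F, C) contributes 2 new; branch {B=true, C=true, D=false, E=true} (A, F) contributes 4 new; branch {B=true, C=false, D=false, E=false} (A, F) contributes 4 new; branch {A=false, B=true, C=true, D=false, E=true} (F) contributes 0 new; branch {A=false, C=false, D=false, E=false} (B, F) contributes 2 new; branch {A=false, B=false, D=false, E=false} (F, C) contributes 2 new; branch {B=true, D=false} (A, F, E, C) contributes 8 new; branch {A=false, B=true, D=false} (F, E, C) contributes 0 new. Total: 32.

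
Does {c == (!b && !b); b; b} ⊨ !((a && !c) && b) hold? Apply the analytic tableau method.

No

Initial set: {(c == (!b && !b)); b; b; !!((a && !c) && b)}.
!!((a && !c) && b): α-rule — add (a && !c), b.
(a && !c): α-rule — add a, !c.
(c == (!b && !b)): β-rule — branch into c, (!b && !b)  //  !c, !(!b && !b).
  branch 1 (add c, (!b && !b)):
    × closes — contains both c and !c.
  branch 2 (add !c, !(!b && !b)):
    !(!b && !b): β-rule — branch into !!b  //  !!b.
      branch 2.1 (add !!b):
        ○ open, literals {a=true, b=true, c=false}.
      branch 2.2 (add !!b):
        ○ open, literals {a=true, b=true, c=false}.
1 branch closed, 2 open.
An open branch gives a countermodel: a=true, b=true, c=false (unmentioned atoms arbitrary); the premises hold there but the conclusion fails.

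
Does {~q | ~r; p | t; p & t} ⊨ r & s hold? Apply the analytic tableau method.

No

Initial set: {(~q | ~r); (p | t); (p & t); ~(r & s)}.
(p & t): α-rule — add p, t.
(~q | ~r): β-rule — branch into ~q  //  ~r.
  branch 1 (add ~q):
    (p | t): β-rule — branch into p  //  t.
      branch 1.1 (add p):
        ~(r & s): β-rule — branch into ~r  //  ~s.
          branch 1.1.1 (add ~r):
            ○ open, literals {p=1, q=0, r=0, t=1}.
          branch 1.1.2 (add ~s):
            ○ open, literals {p=1, q=0, s=0, t=1}.
      branch 1.2 (add t):
        ~(r & s): β-rule — branch into ~r  //  ~s.
          branch 1.2.1 (add ~r):
            ○ open, literals {p=1, q=0, r=0, t=1}.
          branch 1.2.2 (add ~s):
            ○ open, literals {p=1, q=0, s=0, t=1}.
  branch 2 (add ~r):
    (p | t): β-rule — branch into p  //  t.
      branch 2.1 (add p):
        ~(r & s): β-rule — branch into ~r  //  ~s.
          branch 2.1.1 (add ~r):
            ○ open, literals {p=1, r=0, t=1}.
          branch 2.1.2 (add ~s):
            ○ open, literals {p=1, r=0, s=0, t=1}.
      branch 2.2 (add t):
        ~(r & s): β-rule — branch into ~r  //  ~s.
          branch 2.2.1 (add ~r):
            ○ open, literals {p=1, r=0, t=1}.
          branch 2.2.2 (add ~s):
            ○ open, literals {p=1, r=0, s=0, t=1}.
0 branches closed, 8 open.
An open branch gives a countermodel: p=1, q=0, r=0, t=1 (unmentioned atoms arbitrary); the premises hold there but the conclusion fails.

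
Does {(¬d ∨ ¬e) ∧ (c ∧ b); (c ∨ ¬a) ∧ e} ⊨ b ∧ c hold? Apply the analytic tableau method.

Initial set: {T ((¬d ∨ ¬e) ∧ (c ∧ b)); T ((c ∨ ¬a) ∧ e); F (b ∧ c)}.
T ((¬d ∨ ¬e) ∧ (c ∧ b)): α-rule — add T (¬d ∨ ¬e), T (c ∧ b).
T ((c ∨ ¬a) ∧ e): α-rule — add T (c ∨ ¬a), T e.
T (c ∧ b): α-rule — add T c, T b.
F (b ∧ c): β-rule — branch into F b  //  F c.
  branch 1 (add F b):
    × closes — contains both b and ¬b.
  branch 2 (add F c):
    × closes — contains both c and ¬c.
All 2 branches close.
Every branch closed, so the premises entail the conclusion.

Yes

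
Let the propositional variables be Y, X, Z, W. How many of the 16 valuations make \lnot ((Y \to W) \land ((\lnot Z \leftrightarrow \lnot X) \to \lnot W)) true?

8

Initial set: {\lnot ((Y \to W) \land ((\lnot Z \leftrightarrow \lnot X) \to \lnot W))}.
\lnot ((Y \to W) \land ((\lnot Z \leftrightarrow \lnot X) \to \lnot W)): β-rule — branch into \lnot (Y \to W)  //  \lnot ((\lnot Z \leftrightarrow \lnot X) \to \lnot W).
  branch 1 (add \lnot (Y \to W)):
    \lnot (Y \to W): α-rule — add Y, \lnot W.
    ○ open, literals {W=0, Y=1}.
  branch 2 (add \lnot ((\lnot Z \leftrightarrow \lnot X) \to \lnot W)):
    \lnot ((\lnot Z \leftrightarrow \lnot X) \to \lnot W): α-rule — add (\lnot Z \leftrightarrow \lnot X), \lnot \lnot W.
    (\lnot Z \leftrightarrow \lnot X): β-rule — branch into \lnot Z, \lnot X  //  \lnot \lnot Z, \lnot \lnot X.
      branch 2.1 (add \lnot Z, \lnot X):
        ○ open, literals {W=1, X=0, Z=0}.
      branch 2.2 (add \lnot \lnot Z, \lnot \lnot X):
        ○ open, literals {W=1, X=1, Z=1}.
0 branches closed, 3 open.
Each open branch fixes some atoms; the unmentioned ones are free. Counting distinct full assignments: branch {W=0, Y=1} (X, Z) contributes 4 new; branch {W=1, X=0, Z=0} (Y) contributes 2 new; branch {W=1, X=1, Z=1} (Y) contributes 2 new. Total: 8.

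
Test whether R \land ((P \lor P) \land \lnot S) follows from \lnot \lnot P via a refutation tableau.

Initial set: {\lnot \lnot P; \lnot (R \land ((P \lor P) \land \lnot S))}.
\lnot \lnot P: drop double negation, giving P.
\lnot (R \land ((P \lor P) \land \lnot S)): β-rule — branch into \lnot R  //  \lnot ((P \lor P) \land \lnot S).
  branch 1 (add \lnot R):
    ○ open, literals {P=1, R=0}.
  branch 2 (add \lnot ((P \lor P) \land \lnot S)):
    \lnot ((P \lor P) \land \lnot S): β-rule — branch into \lnot (P \lor P)  //  \lnot \lnot S.
      branch 2.1 (add \lnot (P \lor P)):
        \lnot (P \lor P): α-rule — add \lnot P, \lnot P.
        × closes — contains both P and \lnot P.
      branch 2.2 (add \lnot \lnot S):
        ○ open, literals {P=1, S=1}.
1 branch closed, 2 open.
An open branch gives a countermodel: P=1, R=0 (unmentioned atoms arbitrary); the premises hold there but the conclusion fails.

No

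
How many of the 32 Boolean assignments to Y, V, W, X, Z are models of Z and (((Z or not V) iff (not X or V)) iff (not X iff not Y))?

8

Initial set: {(Z and (((Z or not V) iff (not X or V)) iff (not X iff not Y)))}.
(Z and (((Z or not V) iff (not X or V)) iff (not X iff not Y))): α-rule — add Z, (((Z or not V) iff (not X or V)) iff (not X iff not Y)).
(((Z or not V) iff (not X or V)) iff (not X iff not Y)): β-rule — branch into ((Z or not V) iff (not X or V)), (not X iff not Y)  //  not ((Z or not V) iff (not X or V)), not (not X iff not Y).
  branch 1 (add ((Z or not V) iff (not X or V)), (not X iff not Y)):
    ((Z or not V) iff (not X or V)): β-rule — branch into (Z or not V), (not X or V)  //  not (Z or not V), not (not X or V).
      branch 1.1 (add (Z or not V), (not X or V)):
        (not X iff not Y): β-rule — branch into not X, not Y  //  not not X, not not Y.
          branch 1.1.1 (add not X, not Y):
            (Z or not V): β-rule — branch into Z  //  not V.
              branch 1.1.1.1 (add Z):
                (not X or V): β-rule — branch into not X  //  V.
                  branch 1.1.1.1.1 (add not X):
                    ○ open, literals {X=0, Y=0, Z=1}.
                  branch 1.1.1.1.2 (add V):
                    ○ open, literals {V=1, X=0, Y=0, Z=1}.
              branch 1.1.1.2 (add not V):
                (not X or V): β-rule — branch into not X  //  V.
                  branch 1.1.1.2.1 (add not X):
                    ○ open, literals {V=0, X=0, Y=0, Z=1}.
                  branch 1.1.1.2.2 (add V):
                    × closes — contains both V and not V.
          branch 1.1.2 (add not not X, not not Y):
            (Z or not V): β-rule — branch into Z  //  not V.
              branch 1.1.2.1 (add Z):
                (not X or V): β-rule — branch into not X  //  V.
                  branch 1.1.2.1.1 (add not X):
                    × closes — contains both X and not X.
                  branch 1.1.2.1.2 (add V):
                    ○ open, literals {V=1, X=1, Y=1, Z=1}.
              branch 1.1.2.2 (add not V):
                (not X or V): β-rule — branch into not X  //  V.
                  branch 1.1.2.2.1 (add not X):
                    × closes — contains both X and not X.
                  branch 1.1.2.2.2 (add V):
                    × closes — contains both V and not V.
      branch 1.2 (add not (Z or not V), not (not X or V)):
        not (Z or not V): α-rule — add not Z, not not V.
        × closes — contains both Z and not Z.
  branch 2 (add not ((Z or not V) iff (not X or V)), not (not X iff not Y)):
    not ((Z or not V) iff (not X or V)): β-rule — branch into (Z or not V), not (not X or V)  //  not (Z or not V), (not X or V).
      branch 2.1 (add (Z or not V), not (not X or V)):
        not (not X or V): α-rule — add not not X, not V.
        not (not X iff not Y): β-rule — branch into not X, not not Y  //  not not X, not Y.
          branch 2.1.1 (add not X, not not Y):
            × closes — contains both X and not X.
          branch 2.1.2 (add not not X, not Y):
            (Z or not V): β-rule — branch into Z  //  not V.
              branch 2.1.2.1 (add Z):
                ○ open, literals {V=0, X=1, Y=0, Z=1}.
              branch 2.1.2.2 (add not V):
                ○ open, literals {V=0, X=1, Y=0, Z=1}.
      branch 2.2 (add not (Z or not V), (not X or V)):
        not (Z or not V): α-rule — add not Z, not not V.
        × closes — contains both Z and not Z.
7 branches closed, 6 open.
Each open branch fixes some atoms; the unmentioned ones are free. Counting distinct full assignments: branch {X=0, Y=0, Z=1} (V, W) contributes 4 new; branch {V=1, X=0, Y=0, Z=1} (W) contributes 0 new; branch {V=0, X=0, Y=0, Z=1} (W) contributes 0 new; branch {V=1, X=1, Y=1, Z=1} (W) contributes 2 new; branch {V=0, X=1, Y=0, Z=1} (W) contributes 2 new; branch {V=0, X=1, Y=0, Z=1} (W) contributes 0 new. Total: 8.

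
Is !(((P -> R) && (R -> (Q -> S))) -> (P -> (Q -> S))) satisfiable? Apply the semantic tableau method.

Initial set: {T !(((P -> R) && (R -> (Q -> S))) -> (P -> (Q -> S)))}.
T !(((P -> R) && (R -> (Q -> S))) -> (P -> (Q -> S))): α-rule — add T ((P -> R) && (R -> (Q -> S))), F (P -> (Q -> S)).
T ((P -> R) && (R -> (Q -> S))): α-rule — add T (P -> R), T (R -> (Q -> S)).
F (P -> (Q -> S)): α-rule — add T P, F (Q -> S).
F (Q -> S): α-rule — add T Q, F S.
T (P -> R): β-rule — branch into F P  //  T R.
  branch 1 (add F P):
    × closes — contains both P and !P.
  branch 2 (add T R):
    T (R -> (Q -> S)): β-rule — branch into F R  //  T (Q -> S).
      branch 2.1 (add F R):
        × closes — contains both R and !R.
      branch 2.2 (add T (Q -> S)):
        T (Q -> S): β-rule — branch into F Q  //  T S.
          branch 2.2.1 (add F Q):
            × closes — contains both Q and !Q.
          branch 2.2.2 (add T S):
            × closes — contains both S and !S.
All 4 branches close.
Every branch closed; the formula is unsatisfiable.

Unsatisfiable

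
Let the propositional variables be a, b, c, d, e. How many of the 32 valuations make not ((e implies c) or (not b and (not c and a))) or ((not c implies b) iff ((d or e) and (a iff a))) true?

Initial set: {(not ((e implies c) or (not b and (not c and a))) or ((not c implies b) iff ((d or e) and (a iff a))))}.
(not ((e implies c) or (not b and (not c and a))) or ((not c implies b) iff ((d or e) and (a iff a)))): β-rule — branch into not ((e implies c) or (not b and (not c and a)))  //  ((not c implies b) iff ((d or e) and (a iff a))).
  branch 1 (add not ((e implies c) or (not b and (not c and a)))):
    not ((e implies c) or (not b and (not c and a))): α-rule — add not (e implies c), not (not b and (not c and a)).
    not (e implies c): α-rule — add e, not c.
    not (not b and (not c and a)): β-rule — branch into not not b  //  not (not c and a).
      branch 1.1 (add not not b):
        ○ open, literals {b=T, c=F, e=T}.
      branch 1.2 (add not (not c and a)):
        not (not c and a): β-rule — branch into not not c  //  not a.
          branch 1.2.1 (add not not c):
            × closes — contains both c and not c.
          branch 1.2.2 (add not a):
            ○ open, literals {a=F, c=F, e=T}.
  branch 2 (add ((not c implies b) iff ((d or e) and (a iff a)))):
    ((not c implies b) iff ((d or e) and (a iff a))): β-rule — branch into (not c implies b), ((d or e) and (a iff a))  //  not (not c implies b), not ((d or e) and (a iff a)).
      branch 2.1 (add (not c implies b), ((d or e) and (a iff a))):
        ((d or e) and (a iff a)): α-rule — add (d or e), (a iff a).
        (not c implies b): β-rule — branch into not not c  //  b.
          branch 2.1.1 (add not not c):
            (d or e): β-rule — branch into d  //  e.
              branch 2.1.1.1 (add d):
                (a iff a): β-rule — branch into a, a  //  not a, not a.
                  branch 2.1.1.1.1 (add a, a):
                    ○ open, literals {a=T, c=T, d=T}.
                  branch 2.1.1.1.2 (add not a, not a):
                    ○ open, literals {a=F, c=T, d=T}.
              branch 2.1.1.2 (add e):
                (a iff a): β-rule — branch into a, a  //  not a, not a.
                  branch 2.1.1.2.1 (add a, a):
                    ○ open, literals {a=T, c=T, e=T}.
                  branch 2.1.1.2.2 (add not a, not a):
                    ○ open, literals {a=F, c=T, e=T}.
          branch 2.1.2 (add b):
            (d or e): β-rule — branch into d  //  e.
              branch 2.1.2.1 (add d):
                (a iff a): β-rule — branch into a, a  //  not a, not a.
                  branch 2.1.2.1.1 (add a, a):
                    ○ open, literals {a=T, b=T, d=T}.
                  branch 2.1.2.1.2 (add not a, not a):
                    ○ open, literals {a=F, b=T, d=T}.
              branch 2.1.2.2 (add e):
                (a iff a): β-rule — branch into a, a  //  not a, not a.
                  branch 2.1.2.2.1 (add a, a):
                    ○ open, literals {a=T, b=T, e=T}.
                  branch 2.1.2.2.2 (add not a, not a):
                    ○ open, literals {a=F, b=T, e=T}.
      branch 2.2 (add not (not c implies b), not ((d or e) and (a iff a))):
        not (not c implies b): α-rule — add not c, not b.
        not ((d or e) and (a iff a)): β-rule — branch into not (d or e)  //  not (a iff a).
          branch 2.2.1 (add not (d or e)):
            not (d or e): α-rule — add not d, not e.
            ○ open, literals {b=F, c=F, d=F, e=F}.
          branch 2.2.2 (add not (a iff a)):
            not (a iff a): β-rule — branch into a, not a  //  not a, a.
              branch 2.2.2.1 (add a, not a):
                × closes — contains both a and not a.
              branch 2.2.2.2 (add not a, a):
                × closes — contains both a and not a.
3 branches closed, 11 open.
Each open branch fixes some atoms; the unmentioned ones are free. Counting distinct full assignments: branch {b=T, c=F, e=T} (a, d) contributes 4 new; branch {a=F, c=F, e=T} (b, d) contributes 2 new; branch {a=T, c=T, d=T} (b, e) contributes 4 new; branch {a=F, c=T, d=T} (b, e) contributes 4 new; branch {a=T, c=T, e=T} (b, d) contributes 2 new; branch {a=F, c=T, e=T} (b, d) contributes 2 new; branch {a=T, b=T, d=T} (c, e) contributes 1 new; branch {a=F, b=T, d=T} (c, e) contributes 1 new; branch {a=T, b=T, e=T} (c, d) contributes 0 new; branch {a=F, b=T, e=T} (c, d) contributes 0 new; branch {b=F, c=F, d=F, e=F} (a) contributes 2 new. Total: 22.

22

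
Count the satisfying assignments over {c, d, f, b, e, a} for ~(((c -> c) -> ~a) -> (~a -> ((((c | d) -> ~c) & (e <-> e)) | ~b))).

8

Initial set: {~(((c -> c) -> ~a) -> (~a -> ((((c | d) -> ~c) & (e <-> e)) | ~b)))}.
~(((c -> c) -> ~a) -> (~a -> ((((c | d) -> ~c) & (e <-> e)) | ~b))): α-rule — add ((c -> c) -> ~a), ~(~a -> ((((c | d) -> ~c) & (e <-> e)) | ~b)).
~(~a -> ((((c | d) -> ~c) & (e <-> e)) | ~b)): α-rule — add ~a, ~((((c | d) -> ~c) & (e <-> e)) | ~b).
~((((c | d) -> ~c) & (e <-> e)) | ~b): α-rule — add ~(((c | d) -> ~c) & (e <-> e)), ~~b.
((c -> c) -> ~a): β-rule — branch into ~(c -> c)  //  ~a.
  branch 1 (add ~(c -> c)):
    ~(c -> c): α-rule — add c, ~c.
    × closes — contains both c and ~c.
  branch 2 (add ~a):
    ~(((c | d) -> ~c) & (e <-> e)): β-rule — branch into ~((c | d) -> ~c)  //  ~(e <-> e).
      branch 2.1 (add ~((c | d) -> ~c)):
        ~((c | d) -> ~c): α-rule — add (c | d), ~~c.
        (c | d): β-rule — branch into c  //  d.
          branch 2.1.1 (add c):
            ○ open, literals {a=false, b=true, c=true}.
          branch 2.1.2 (add d):
            ○ open, literals {a=false, b=true, c=true, d=true}.
      branch 2.2 (add ~(e <-> e)):
        ~(e <-> e): β-rule — branch into e, ~e  //  ~e, e.
          branch 2.2.1 (add e, ~e):
            × closes — contains both e and ~e.
          branch 2.2.2 (add ~e, e):
            × closes — contains both e and ~e.
3 branches closed, 2 open.
Each open branch fixes some atoms; the unmentioned ones are free. Counting distinct full assignments: branch {a=false, b=true, c=true} (d, f, e) contributes 8 new; branch {a=false, b=true, c=true, d=true} (f, e) contributes 0 new. Total: 8.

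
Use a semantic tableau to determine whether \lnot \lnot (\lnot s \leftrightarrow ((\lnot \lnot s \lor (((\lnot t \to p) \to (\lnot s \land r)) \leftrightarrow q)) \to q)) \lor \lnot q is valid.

Not valid

Assume the negation and expand:
Initial set: {\lnot (\lnot \lnot (\lnot s \leftrightarrow ((\lnot \lnot s \lor (((\lnot t \to p) \to (\lnot s \land r)) \leftrightarrow q)) \to q)) \lor \lnot q)}.
\lnot (\lnot \lnot (\lnot s \leftrightarrow ((\lnot \lnot s \lor (((\lnot t \to p) \to (\lnot s \land r)) \leftrightarrow q)) \to q)) \lor \lnot q): α-rule — add \lnot \lnot \lnot (\lnot s \leftrightarrow ((\lnot \lnot s \lor (((\lnot t \to p) \to (\lnot s \land r)) \leftrightarrow q)) \to q)), \lnot \lnot q.
\lnot \lnot \lnot (\lnot s \leftrightarrow ((\lnot \lnot s \lor (((\lnot t \to p) \to (\lnot s \land r)) \leftrightarrow q)) \to q)): drop double negation, giving \lnot (\lnot s \leftrightarrow ((\lnot \lnot s \lor (((\lnot t \to p) \to (\lnot s \land r)) \leftrightarrow q)) \to q)).
\lnot (\lnot s \leftrightarrow ((\lnot \lnot s \lor (((\lnot t \to p) \to (\lnot s \land r)) \leftrightarrow q)) \to q)): β-rule — branch into \lnot s, \lnot ((\lnot \lnot s \lor (((\lnot t \to p) \to (\lnot s \land r)) \leftrightarrow q)) \to q)  //  \lnot \lnot s, ((\lnot \lnot s \lor (((\lnot t \to p) \to (\lnot s \land r)) \leftrightarrow q)) \to q).
  branch 1 (add \lnot s, \lnot ((\lnot \lnot s \lor (((\lnot t \to p) \to (\lnot s \land r)) \leftrightarrow q)) \to q)):
    \lnot ((\lnot \lnot s \lor (((\lnot t \to p) \to (\lnot s \land r)) \leftrightarrow q)) \to q): α-rule — add (\lnot \lnot s \lor (((\lnot t \to p) \to (\lnot s \land r)) \leftrightarrow q)), \lnot q.
    × closes — contains both q and \lnot q.
  branch 2 (add \lnot \lnot s, ((\lnot \lnot s \lor (((\lnot t \to p) \to (\lnot s \land r)) \leftrightarrow q)) \to q)):
    ((\lnot \lnot s \lor (((\lnot t \to p) \to (\lnot s \land r)) \leftrightarrow q)) \to q): β-rule — branch into \lnot (\lnot \lnot s \lor (((\lnot t \to p) \to (\lnot s \land r)) \leftrightarrow q))  //  q.
      branch 2.1 (add \lnot (\lnot \lnot s \lor (((\lnot t \to p) \to (\lnot s \land r)) \leftrightarrow q))):
        \lnot (\lnot \lnot s \lor (((\lnot t \to p) \to (\lnot s \land r)) \leftrightarrow q)): α-rule — add \lnot \lnot \lnot s, \lnot (((\lnot t \to p) \to (\lnot s \land r)) \leftrightarrow q).
        \lnot \lnot \lnot s: drop double negation, giving \lnot s.
        × closes — contains both s and \lnot s.
      branch 2.2 (add q):
        ○ open, literals {q=T, s=T}.
2 branches closed, 1 open.
An open branch gives a countermodel: q=T, s=T (unmentioned atoms arbitrary); under it the original formula is false.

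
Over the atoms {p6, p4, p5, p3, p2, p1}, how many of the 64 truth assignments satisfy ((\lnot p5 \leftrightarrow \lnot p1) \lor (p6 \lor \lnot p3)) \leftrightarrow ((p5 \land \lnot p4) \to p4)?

Initial set: {(((\lnot p5 \leftrightarrow \lnot p1) \lor (p6 \lor \lnot p3)) \leftrightarrow ((p5 \land \lnot p4) \to p4))}.
(((\lnot p5 \leftrightarrow \lnot p1) \lor (p6 \lor \lnot p3)) \leftrightarrow ((p5 \land \lnot p4) \to p4)): β-rule — branch into ((\lnot p5 \leftrightarrow \lnot p1) \lor (p6 \lor \lnot p3)), ((p5 \land \lnot p4) \to p4)  //  \lnot ((\lnot p5 \leftrightarrow \lnot p1) \lor (p6 \lor \lnot p3)), \lnot ((p5 \land \lnot p4) \to p4).
  branch 1 (add ((\lnot p5 \leftrightarrow \lnot p1) \lor (p6 \lor \lnot p3)), ((p5 \land \lnot p4) \to p4)):
    ((\lnot p5 \leftrightarrow \lnot p1) \lor (p6 \lor \lnot p3)): β-rule — branch into (\lnot p5 \leftrightarrow \lnot p1)  //  (p6 \lor \lnot p3).
      branch 1.1 (add (\lnot p5 \leftrightarrow \lnot p1)):
        ((p5 \land \lnot p4) \to p4): β-rule — branch into \lnot (p5 \land \lnot p4)  //  p4.
          branch 1.1.1 (add \lnot (p5 \land \lnot p4)):
            (\lnot p5 \leftrightarrow \lnot p1): β-rule — branch into \lnot p5, \lnot p1  //  \lnot \lnot p5, \lnot \lnot p1.
              branch 1.1.1.1 (add \lnot p5, \lnot p1):
                \lnot (p5 \land \lnot p4): β-rule — branch into \lnot p5  //  \lnot \lnot p4.
                  branch 1.1.1.1.1 (add \lnot p5):
                    ○ open, literals {p1=false, p5=false}.
                  branch 1.1.1.1.2 (add \lnot \lnot p4):
                    ○ open, literals {p1=false, p4=true, p5=false}.
              branch 1.1.1.2 (add \lnot \lnot p5, \lnot \lnot p1):
                \lnot (p5 \land \lnot p4): β-rule — branch into \lnot p5  //  \lnot \lnot p4.
                  branch 1.1.1.2.1 (add \lnot p5):
                    × closes — contains both p5 and \lnot p5.
                  branch 1.1.1.2.2 (add \lnot \lnot p4):
                    ○ open, literals {p1=true, p4=true, p5=true}.
          branch 1.1.2 (add p4):
            (\lnot p5 \leftrightarrow \lnot p1): β-rule — branch into \lnot p5, \lnot p1  //  \lnot \lnot p5, \lnot \lnot p1.
              branch 1.1.2.1 (add \lnot p5, \lnot p1):
                ○ open, literals {p1=false, p4=true, p5=false}.
              branch 1.1.2.2 (add \lnot \lnot p5, \lnot \lnot p1):
                ○ open, literals {p1=true, p4=true, p5=true}.
      branch 1.2 (add (p6 \lor \lnot p3)):
        ((p5 \land \lnot p4) \to p4): β-rule — branch into \lnot (p5 \land \lnot p4)  //  p4.
          branch 1.2.1 (add \lnot (p5 \land \lnot p4)):
            (p6 \lor \lnot p3): β-rule — branch into p6  //  \lnot p3.
              branch 1.2.1.1 (add p6):
                \lnot (p5 \land \lnot p4): β-rule — branch into \lnot p5  //  \lnot \lnot p4.
                  branch 1.2.1.1.1 (add \lnot p5):
                    ○ open, literals {p5=false, p6=true}.
                  branch 1.2.1.1.2 (add \lnot \lnot p4):
                    ○ open, literals {p4=true, p6=true}.
              branch 1.2.1.2 (add \lnot p3):
                \lnot (p5 \land \lnot p4): β-rule — branch into \lnot p5  //  \lnot \lnot p4.
                  branch 1.2.1.2.1 (add \lnot p5):
                    ○ open, literals {p3=false, p5=false}.
                  branch 1.2.1.2.2 (add \lnot \lnot p4):
                    ○ open, literals {p3=false, p4=true}.
          branch 1.2.2 (add p4):
            (p6 \lor \lnot p3): β-rule — branch into p6  //  \lnot p3.
              branch 1.2.2.1 (add p6):
                ○ open, literals {p4=true, p6=true}.
              branch 1.2.2.2 (add \lnot p3):
                ○ open, literals {p3=false, p4=true}.
  branch 2 (add \lnot ((\lnot p5 \leftrightarrow \lnot p1) \lor (p6 \lor \lnot p3)), \lnot ((p5 \land \lnot p4) \to p4)):
    \lnot ((\lnot p5 \leftrightarrow \lnot p1) \lor (p6 \lor \lnot p3)): α-rule — add \lnot (\lnot p5 \leftrightarrow \lnot p1), \lnot (p6 \lor \lnot p3).
    \lnot ((p5 \land \lnot p4) \to p4): α-rule — add (p5 \land \lnot p4), \lnot p4.
    \lnot (p6 \lor \lnot p3): α-rule — add \lnot p6, \lnot \lnot p3.
    (p5 \land \lnot p4): α-rule — add p5, \lnot p4.
    \lnot (\lnot p5 \leftrightarrow \lnot p1): β-rule — branch into \lnot p5, \lnot \lnot p1  //  \lnot \lnot p5, \lnot p1.
      branch 2.1 (add \lnot p5, \lnot \lnot p1):
        × closes — contains both p5 and \lnot p5.
      branch 2.2 (add \lnot \lnot p5, \lnot p1):
        ○ open, literals {p1=false, p3=true, p4=false, p5=true, p6=false}.
2 branches closed, 12 open.
Each open branch fixes some atoms; the unmentioned ones are free. Counting distinct full assignments: branch {p1=false, p5=false} (p6, p4, p3, p2) contributes 16 new; branch {p1=false, p4=true, p5=false} (p6, p3, p2) contributes 0 new; branch {p1=true, p4=true, p5=true} (p6, p3, p2) contributes 8 new; branch {p1=false, p4=true, p5=false} (p6, p3, p2) contributes 0 new; branch {p1=true, p4=true, p5=true} (p6, p3, p2) contributes 0 new; branch {p5=false, p6=true} (p4, p3, p2, p1) contributes 8 new; branch {p4=true, p6=true} (p5, p3, p2, p1) contributes 4 new; branch {p3=false, p5=false} (p6, p4, p2, p1) contributes 4 new; branch {p3=false, p4=true} (p6, p5, p2, p1) contributes 2 new; branch {p4=true, p6=true} (p5, p3, p2, p1) contributes 0 new; branch {p3=false, p4=true} (p6, p5, p2, p1) contributes 0 new; branch {p1=false, p3=true, p4=false, p5=true, p6=false} (p2) contributes 2 new. Total: 44.

44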